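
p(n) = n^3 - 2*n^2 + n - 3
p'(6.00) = 85.00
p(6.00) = 147.00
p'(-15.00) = 736.00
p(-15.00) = -3843.00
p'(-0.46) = 3.47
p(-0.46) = -3.98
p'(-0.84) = 6.48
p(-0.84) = -5.84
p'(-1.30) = 11.27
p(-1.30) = -9.88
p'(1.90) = 4.23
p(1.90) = -1.46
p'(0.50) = -0.25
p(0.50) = -2.88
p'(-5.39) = 109.72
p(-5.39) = -223.09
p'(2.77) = 12.94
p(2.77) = 5.68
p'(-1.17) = 9.79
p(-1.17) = -8.51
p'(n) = 3*n^2 - 4*n + 1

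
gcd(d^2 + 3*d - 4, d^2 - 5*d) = 1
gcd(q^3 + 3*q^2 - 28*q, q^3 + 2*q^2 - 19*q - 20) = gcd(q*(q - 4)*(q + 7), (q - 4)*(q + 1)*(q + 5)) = q - 4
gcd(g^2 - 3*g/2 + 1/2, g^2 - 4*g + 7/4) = g - 1/2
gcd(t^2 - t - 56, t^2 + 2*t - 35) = t + 7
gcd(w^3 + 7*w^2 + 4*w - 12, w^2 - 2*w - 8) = w + 2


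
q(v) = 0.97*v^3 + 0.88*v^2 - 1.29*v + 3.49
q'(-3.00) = 19.62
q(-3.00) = -10.91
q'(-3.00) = 19.62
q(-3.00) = -10.91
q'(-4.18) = 42.20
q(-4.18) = -46.59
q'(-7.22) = 137.70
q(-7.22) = -306.40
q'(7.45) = 173.33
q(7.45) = 443.81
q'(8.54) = 225.97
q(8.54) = 660.80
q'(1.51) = 8.00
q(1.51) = 6.89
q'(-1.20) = 0.79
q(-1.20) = 4.63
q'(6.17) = 120.35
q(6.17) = 256.87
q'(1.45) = 7.38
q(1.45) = 6.43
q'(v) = 2.91*v^2 + 1.76*v - 1.29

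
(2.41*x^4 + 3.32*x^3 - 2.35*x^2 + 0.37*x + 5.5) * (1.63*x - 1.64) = 3.9283*x^5 + 1.4592*x^4 - 9.2753*x^3 + 4.4571*x^2 + 8.3582*x - 9.02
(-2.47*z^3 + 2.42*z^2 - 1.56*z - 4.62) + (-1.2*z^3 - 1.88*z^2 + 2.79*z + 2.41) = -3.67*z^3 + 0.54*z^2 + 1.23*z - 2.21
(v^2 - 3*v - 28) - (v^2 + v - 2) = -4*v - 26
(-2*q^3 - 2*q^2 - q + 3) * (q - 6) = -2*q^4 + 10*q^3 + 11*q^2 + 9*q - 18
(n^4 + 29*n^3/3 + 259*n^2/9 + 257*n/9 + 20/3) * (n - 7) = n^5 + 8*n^4/3 - 350*n^3/9 - 1556*n^2/9 - 1739*n/9 - 140/3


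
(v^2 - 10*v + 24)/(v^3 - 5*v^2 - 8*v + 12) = (v - 4)/(v^2 + v - 2)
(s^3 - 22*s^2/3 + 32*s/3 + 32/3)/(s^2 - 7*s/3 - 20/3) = (3*s^2 - 10*s - 8)/(3*s + 5)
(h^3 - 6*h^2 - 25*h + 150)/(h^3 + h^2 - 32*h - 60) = (h - 5)/(h + 2)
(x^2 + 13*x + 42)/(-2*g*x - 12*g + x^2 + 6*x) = (x + 7)/(-2*g + x)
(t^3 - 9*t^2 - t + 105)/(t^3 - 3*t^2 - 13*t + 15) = (t - 7)/(t - 1)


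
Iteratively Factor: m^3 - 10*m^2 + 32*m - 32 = (m - 2)*(m^2 - 8*m + 16) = (m - 4)*(m - 2)*(m - 4)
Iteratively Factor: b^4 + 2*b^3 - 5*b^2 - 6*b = (b + 3)*(b^3 - b^2 - 2*b) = b*(b + 3)*(b^2 - b - 2) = b*(b + 1)*(b + 3)*(b - 2)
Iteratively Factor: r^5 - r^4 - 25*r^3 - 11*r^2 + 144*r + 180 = (r - 3)*(r^4 + 2*r^3 - 19*r^2 - 68*r - 60) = (r - 5)*(r - 3)*(r^3 + 7*r^2 + 16*r + 12) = (r - 5)*(r - 3)*(r + 2)*(r^2 + 5*r + 6) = (r - 5)*(r - 3)*(r + 2)*(r + 3)*(r + 2)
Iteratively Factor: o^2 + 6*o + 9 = (o + 3)*(o + 3)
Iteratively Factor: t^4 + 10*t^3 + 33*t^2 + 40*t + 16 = (t + 4)*(t^3 + 6*t^2 + 9*t + 4) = (t + 4)^2*(t^2 + 2*t + 1) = (t + 1)*(t + 4)^2*(t + 1)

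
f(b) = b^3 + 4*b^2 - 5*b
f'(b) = 3*b^2 + 8*b - 5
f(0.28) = -1.06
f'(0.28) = -2.52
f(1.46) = 4.34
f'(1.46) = 13.07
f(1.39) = 3.46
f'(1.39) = 11.92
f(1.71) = 8.15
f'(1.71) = 17.45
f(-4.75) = 6.83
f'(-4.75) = 24.69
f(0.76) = -1.05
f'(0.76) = 2.81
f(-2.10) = 18.88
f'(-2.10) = -8.57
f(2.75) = 37.30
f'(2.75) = 39.69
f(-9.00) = -360.00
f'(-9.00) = 166.00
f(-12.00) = -1092.00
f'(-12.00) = 331.00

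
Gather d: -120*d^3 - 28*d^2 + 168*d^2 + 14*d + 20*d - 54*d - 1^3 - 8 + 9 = -120*d^3 + 140*d^2 - 20*d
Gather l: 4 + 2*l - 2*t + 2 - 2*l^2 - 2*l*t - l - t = -2*l^2 + l*(1 - 2*t) - 3*t + 6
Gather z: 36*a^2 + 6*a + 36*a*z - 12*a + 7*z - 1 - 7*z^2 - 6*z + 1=36*a^2 - 6*a - 7*z^2 + z*(36*a + 1)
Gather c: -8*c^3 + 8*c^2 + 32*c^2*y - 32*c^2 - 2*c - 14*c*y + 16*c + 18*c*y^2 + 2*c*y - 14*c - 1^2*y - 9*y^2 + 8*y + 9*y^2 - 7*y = -8*c^3 + c^2*(32*y - 24) + c*(18*y^2 - 12*y)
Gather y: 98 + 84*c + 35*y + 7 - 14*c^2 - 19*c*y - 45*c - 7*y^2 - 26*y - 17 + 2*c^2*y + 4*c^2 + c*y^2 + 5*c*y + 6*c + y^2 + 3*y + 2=-10*c^2 + 45*c + y^2*(c - 6) + y*(2*c^2 - 14*c + 12) + 90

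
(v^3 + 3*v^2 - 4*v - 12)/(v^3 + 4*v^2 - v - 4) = (v^3 + 3*v^2 - 4*v - 12)/(v^3 + 4*v^2 - v - 4)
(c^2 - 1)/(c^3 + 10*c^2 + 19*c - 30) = (c + 1)/(c^2 + 11*c + 30)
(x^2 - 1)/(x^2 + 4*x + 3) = (x - 1)/(x + 3)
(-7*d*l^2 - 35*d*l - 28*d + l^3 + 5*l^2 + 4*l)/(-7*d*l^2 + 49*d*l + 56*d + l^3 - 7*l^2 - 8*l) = (l + 4)/(l - 8)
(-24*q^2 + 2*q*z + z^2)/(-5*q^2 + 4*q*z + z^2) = (-24*q^2 + 2*q*z + z^2)/(-5*q^2 + 4*q*z + z^2)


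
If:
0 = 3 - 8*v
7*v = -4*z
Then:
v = 3/8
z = -21/32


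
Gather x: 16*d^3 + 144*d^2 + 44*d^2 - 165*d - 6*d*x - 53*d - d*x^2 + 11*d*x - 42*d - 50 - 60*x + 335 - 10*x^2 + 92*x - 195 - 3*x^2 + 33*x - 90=16*d^3 + 188*d^2 - 260*d + x^2*(-d - 13) + x*(5*d + 65)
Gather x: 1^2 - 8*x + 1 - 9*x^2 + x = -9*x^2 - 7*x + 2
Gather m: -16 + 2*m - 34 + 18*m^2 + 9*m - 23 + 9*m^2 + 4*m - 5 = 27*m^2 + 15*m - 78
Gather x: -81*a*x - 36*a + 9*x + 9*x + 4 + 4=-36*a + x*(18 - 81*a) + 8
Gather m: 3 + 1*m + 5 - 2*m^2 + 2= -2*m^2 + m + 10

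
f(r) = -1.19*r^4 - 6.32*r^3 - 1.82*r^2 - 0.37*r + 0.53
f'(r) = -4.76*r^3 - 18.96*r^2 - 3.64*r - 0.37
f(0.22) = 0.29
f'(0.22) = -2.14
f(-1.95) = 23.99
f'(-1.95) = -30.07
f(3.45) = -450.52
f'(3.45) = -434.06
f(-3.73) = 74.22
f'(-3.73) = -3.56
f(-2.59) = 45.53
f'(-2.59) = -35.43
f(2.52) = -161.09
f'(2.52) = -206.12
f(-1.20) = 6.81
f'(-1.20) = -15.08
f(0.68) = -2.80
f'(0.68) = -13.11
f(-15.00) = -39317.17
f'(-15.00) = 11853.23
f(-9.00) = -3343.87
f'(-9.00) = 1966.67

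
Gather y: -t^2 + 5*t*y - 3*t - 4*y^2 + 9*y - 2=-t^2 - 3*t - 4*y^2 + y*(5*t + 9) - 2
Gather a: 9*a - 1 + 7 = 9*a + 6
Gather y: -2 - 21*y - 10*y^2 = -10*y^2 - 21*y - 2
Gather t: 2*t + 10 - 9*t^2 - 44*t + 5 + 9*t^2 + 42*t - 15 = 0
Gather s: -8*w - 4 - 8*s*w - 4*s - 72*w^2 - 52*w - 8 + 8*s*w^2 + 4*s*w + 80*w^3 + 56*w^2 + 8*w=s*(8*w^2 - 4*w - 4) + 80*w^3 - 16*w^2 - 52*w - 12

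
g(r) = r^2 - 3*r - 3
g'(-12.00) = -27.00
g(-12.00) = 177.00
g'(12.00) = 21.00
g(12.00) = 105.00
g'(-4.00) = -11.00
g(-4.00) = 25.00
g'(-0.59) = -4.18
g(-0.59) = -0.88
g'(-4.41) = -11.82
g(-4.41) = 29.68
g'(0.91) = -1.18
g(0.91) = -4.90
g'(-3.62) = -10.24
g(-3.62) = 20.96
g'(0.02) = -2.96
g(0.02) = -3.06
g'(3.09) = 3.18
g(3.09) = -2.72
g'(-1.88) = -6.76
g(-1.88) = 6.17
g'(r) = 2*r - 3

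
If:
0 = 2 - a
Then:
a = 2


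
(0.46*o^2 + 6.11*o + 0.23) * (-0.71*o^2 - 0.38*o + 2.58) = -0.3266*o^4 - 4.5129*o^3 - 1.2983*o^2 + 15.6764*o + 0.5934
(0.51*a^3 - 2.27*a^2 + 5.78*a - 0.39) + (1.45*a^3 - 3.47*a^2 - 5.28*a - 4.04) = 1.96*a^3 - 5.74*a^2 + 0.5*a - 4.43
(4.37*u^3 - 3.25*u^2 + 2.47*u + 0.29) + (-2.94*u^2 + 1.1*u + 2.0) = 4.37*u^3 - 6.19*u^2 + 3.57*u + 2.29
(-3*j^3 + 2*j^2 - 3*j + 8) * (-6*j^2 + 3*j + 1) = 18*j^5 - 21*j^4 + 21*j^3 - 55*j^2 + 21*j + 8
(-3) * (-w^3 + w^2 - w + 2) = 3*w^3 - 3*w^2 + 3*w - 6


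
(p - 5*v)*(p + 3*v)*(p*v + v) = p^3*v - 2*p^2*v^2 + p^2*v - 15*p*v^3 - 2*p*v^2 - 15*v^3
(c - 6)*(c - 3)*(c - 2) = c^3 - 11*c^2 + 36*c - 36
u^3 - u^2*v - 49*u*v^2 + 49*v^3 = (u - 7*v)*(u - v)*(u + 7*v)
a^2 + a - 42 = (a - 6)*(a + 7)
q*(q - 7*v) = q^2 - 7*q*v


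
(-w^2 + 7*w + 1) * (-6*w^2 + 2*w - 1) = 6*w^4 - 44*w^3 + 9*w^2 - 5*w - 1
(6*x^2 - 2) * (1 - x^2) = -6*x^4 + 8*x^2 - 2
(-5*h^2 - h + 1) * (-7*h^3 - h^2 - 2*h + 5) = 35*h^5 + 12*h^4 + 4*h^3 - 24*h^2 - 7*h + 5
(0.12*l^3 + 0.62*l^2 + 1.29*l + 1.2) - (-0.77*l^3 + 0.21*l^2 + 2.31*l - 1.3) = 0.89*l^3 + 0.41*l^2 - 1.02*l + 2.5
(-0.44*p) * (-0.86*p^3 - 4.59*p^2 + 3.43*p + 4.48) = 0.3784*p^4 + 2.0196*p^3 - 1.5092*p^2 - 1.9712*p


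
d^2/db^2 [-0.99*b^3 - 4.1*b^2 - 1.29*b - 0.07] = -5.94*b - 8.2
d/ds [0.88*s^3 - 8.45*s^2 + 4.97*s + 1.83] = 2.64*s^2 - 16.9*s + 4.97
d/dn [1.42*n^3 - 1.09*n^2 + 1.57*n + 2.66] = 4.26*n^2 - 2.18*n + 1.57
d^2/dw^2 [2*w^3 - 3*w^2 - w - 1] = 12*w - 6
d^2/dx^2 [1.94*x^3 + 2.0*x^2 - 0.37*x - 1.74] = 11.64*x + 4.0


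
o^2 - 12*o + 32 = (o - 8)*(o - 4)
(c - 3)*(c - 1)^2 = c^3 - 5*c^2 + 7*c - 3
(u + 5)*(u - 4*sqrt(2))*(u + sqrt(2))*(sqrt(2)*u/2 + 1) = sqrt(2)*u^4/2 - 2*u^3 + 5*sqrt(2)*u^3/2 - 10*u^2 - 7*sqrt(2)*u^2 - 35*sqrt(2)*u - 8*u - 40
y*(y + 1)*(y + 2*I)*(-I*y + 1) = -I*y^4 + 3*y^3 - I*y^3 + 3*y^2 + 2*I*y^2 + 2*I*y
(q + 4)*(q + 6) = q^2 + 10*q + 24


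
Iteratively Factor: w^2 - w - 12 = (w - 4)*(w + 3)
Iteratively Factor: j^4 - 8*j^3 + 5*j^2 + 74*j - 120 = (j - 4)*(j^3 - 4*j^2 - 11*j + 30) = (j - 5)*(j - 4)*(j^2 + j - 6) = (j - 5)*(j - 4)*(j + 3)*(j - 2)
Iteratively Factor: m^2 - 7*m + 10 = (m - 5)*(m - 2)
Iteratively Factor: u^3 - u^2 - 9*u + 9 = (u - 3)*(u^2 + 2*u - 3) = (u - 3)*(u - 1)*(u + 3)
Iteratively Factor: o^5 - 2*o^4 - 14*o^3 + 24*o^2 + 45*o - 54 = (o - 3)*(o^4 + o^3 - 11*o^2 - 9*o + 18) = (o - 3)*(o + 2)*(o^3 - o^2 - 9*o + 9) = (o - 3)^2*(o + 2)*(o^2 + 2*o - 3) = (o - 3)^2*(o + 2)*(o + 3)*(o - 1)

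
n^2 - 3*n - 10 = (n - 5)*(n + 2)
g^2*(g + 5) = g^3 + 5*g^2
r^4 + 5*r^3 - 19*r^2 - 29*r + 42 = (r - 3)*(r - 1)*(r + 2)*(r + 7)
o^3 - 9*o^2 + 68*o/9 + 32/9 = (o - 8)*(o - 4/3)*(o + 1/3)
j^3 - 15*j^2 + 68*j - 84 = (j - 7)*(j - 6)*(j - 2)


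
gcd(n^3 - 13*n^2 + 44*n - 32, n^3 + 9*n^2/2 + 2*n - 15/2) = n - 1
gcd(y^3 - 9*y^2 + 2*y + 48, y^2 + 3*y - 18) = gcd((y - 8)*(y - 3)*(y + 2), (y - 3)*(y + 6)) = y - 3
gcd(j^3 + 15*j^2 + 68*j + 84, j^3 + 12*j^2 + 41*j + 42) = j^2 + 9*j + 14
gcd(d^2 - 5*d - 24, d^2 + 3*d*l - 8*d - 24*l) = d - 8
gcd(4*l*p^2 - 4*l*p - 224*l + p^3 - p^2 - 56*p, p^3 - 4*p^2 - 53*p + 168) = p^2 - p - 56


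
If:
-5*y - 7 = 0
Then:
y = -7/5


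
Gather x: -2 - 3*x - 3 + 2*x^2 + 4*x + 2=2*x^2 + x - 3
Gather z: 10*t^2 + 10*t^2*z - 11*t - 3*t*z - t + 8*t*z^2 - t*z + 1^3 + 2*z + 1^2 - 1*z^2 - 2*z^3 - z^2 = 10*t^2 - 12*t - 2*z^3 + z^2*(8*t - 2) + z*(10*t^2 - 4*t + 2) + 2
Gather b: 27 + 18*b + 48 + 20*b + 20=38*b + 95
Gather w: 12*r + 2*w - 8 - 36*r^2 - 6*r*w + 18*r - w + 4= -36*r^2 + 30*r + w*(1 - 6*r) - 4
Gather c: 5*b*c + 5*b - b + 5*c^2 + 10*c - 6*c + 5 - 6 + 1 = 4*b + 5*c^2 + c*(5*b + 4)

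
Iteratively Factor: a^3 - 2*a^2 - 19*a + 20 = (a + 4)*(a^2 - 6*a + 5) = (a - 5)*(a + 4)*(a - 1)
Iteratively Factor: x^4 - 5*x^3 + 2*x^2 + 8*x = (x - 2)*(x^3 - 3*x^2 - 4*x) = x*(x - 2)*(x^2 - 3*x - 4) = x*(x - 4)*(x - 2)*(x + 1)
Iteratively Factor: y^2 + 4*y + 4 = (y + 2)*(y + 2)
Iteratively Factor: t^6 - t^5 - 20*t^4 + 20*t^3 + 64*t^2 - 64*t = (t)*(t^5 - t^4 - 20*t^3 + 20*t^2 + 64*t - 64) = t*(t + 2)*(t^4 - 3*t^3 - 14*t^2 + 48*t - 32) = t*(t + 2)*(t + 4)*(t^3 - 7*t^2 + 14*t - 8) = t*(t - 1)*(t + 2)*(t + 4)*(t^2 - 6*t + 8) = t*(t - 4)*(t - 1)*(t + 2)*(t + 4)*(t - 2)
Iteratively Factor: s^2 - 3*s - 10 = (s - 5)*(s + 2)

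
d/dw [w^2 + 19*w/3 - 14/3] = 2*w + 19/3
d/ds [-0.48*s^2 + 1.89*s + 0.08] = 1.89 - 0.96*s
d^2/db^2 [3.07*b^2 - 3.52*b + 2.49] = 6.14000000000000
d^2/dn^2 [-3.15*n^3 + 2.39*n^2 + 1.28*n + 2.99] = 4.78 - 18.9*n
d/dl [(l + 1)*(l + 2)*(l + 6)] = 3*l^2 + 18*l + 20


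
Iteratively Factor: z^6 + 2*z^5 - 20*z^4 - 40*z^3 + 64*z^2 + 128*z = (z + 2)*(z^5 - 20*z^3 + 64*z) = (z - 2)*(z + 2)*(z^4 + 2*z^3 - 16*z^2 - 32*z) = (z - 2)*(z + 2)*(z + 4)*(z^3 - 2*z^2 - 8*z) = z*(z - 2)*(z + 2)*(z + 4)*(z^2 - 2*z - 8) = z*(z - 2)*(z + 2)^2*(z + 4)*(z - 4)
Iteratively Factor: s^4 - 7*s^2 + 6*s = (s - 2)*(s^3 + 2*s^2 - 3*s) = s*(s - 2)*(s^2 + 2*s - 3) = s*(s - 2)*(s - 1)*(s + 3)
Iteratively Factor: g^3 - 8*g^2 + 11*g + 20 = (g - 4)*(g^2 - 4*g - 5) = (g - 4)*(g + 1)*(g - 5)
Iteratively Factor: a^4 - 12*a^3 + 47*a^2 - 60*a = (a - 3)*(a^3 - 9*a^2 + 20*a) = (a - 4)*(a - 3)*(a^2 - 5*a) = a*(a - 4)*(a - 3)*(a - 5)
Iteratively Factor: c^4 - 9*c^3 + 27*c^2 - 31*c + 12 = (c - 3)*(c^3 - 6*c^2 + 9*c - 4) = (c - 3)*(c - 1)*(c^2 - 5*c + 4) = (c - 4)*(c - 3)*(c - 1)*(c - 1)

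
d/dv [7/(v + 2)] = -7/(v + 2)^2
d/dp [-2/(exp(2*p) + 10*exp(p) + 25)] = 4*(exp(p) + 5)*exp(p)/(exp(2*p) + 10*exp(p) + 25)^2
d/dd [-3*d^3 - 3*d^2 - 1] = 3*d*(-3*d - 2)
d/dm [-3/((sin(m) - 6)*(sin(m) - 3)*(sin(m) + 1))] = 3*(3*sin(m)^2 - 16*sin(m) + 9)*cos(m)/((sin(m) - 6)^2*(sin(m) - 3)^2*(sin(m) + 1)^2)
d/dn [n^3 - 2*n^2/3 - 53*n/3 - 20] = 3*n^2 - 4*n/3 - 53/3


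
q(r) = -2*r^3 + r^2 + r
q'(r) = -6*r^2 + 2*r + 1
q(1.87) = -7.71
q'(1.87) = -16.24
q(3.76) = -88.42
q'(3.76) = -76.31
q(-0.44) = -0.08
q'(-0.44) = -1.04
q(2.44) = -20.66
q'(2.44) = -29.84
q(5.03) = -224.20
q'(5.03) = -140.75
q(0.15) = 0.17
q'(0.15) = 1.16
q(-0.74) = 0.62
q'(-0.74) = -3.77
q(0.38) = 0.41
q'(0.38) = 0.89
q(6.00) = -390.00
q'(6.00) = -203.00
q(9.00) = -1368.00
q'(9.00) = -467.00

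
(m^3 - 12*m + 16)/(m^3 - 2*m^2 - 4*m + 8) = (m + 4)/(m + 2)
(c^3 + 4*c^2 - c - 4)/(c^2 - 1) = c + 4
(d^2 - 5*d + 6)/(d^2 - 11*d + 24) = (d - 2)/(d - 8)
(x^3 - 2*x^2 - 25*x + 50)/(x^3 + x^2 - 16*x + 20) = (x - 5)/(x - 2)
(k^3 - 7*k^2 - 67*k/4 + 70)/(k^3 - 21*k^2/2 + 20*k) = (k + 7/2)/k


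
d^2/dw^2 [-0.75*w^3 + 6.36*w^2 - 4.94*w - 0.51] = 12.72 - 4.5*w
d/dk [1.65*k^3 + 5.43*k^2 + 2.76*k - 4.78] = 4.95*k^2 + 10.86*k + 2.76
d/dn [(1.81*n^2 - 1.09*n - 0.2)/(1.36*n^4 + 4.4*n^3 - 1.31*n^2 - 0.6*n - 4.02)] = (-4.9232*n^5 - 3.5168*n^4 + 10.68*n^3 + 0.1261*n^2 - 15.0764*n + 4.2618)/(1.8496*n^8 + 11.968*n^7 + 15.7968*n^6 - 13.16*n^5 - 14.4983*n^4 - 33.804*n^3 + 10.8924*n^2 + 4.824*n + 16.1604)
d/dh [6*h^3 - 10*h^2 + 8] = 2*h*(9*h - 10)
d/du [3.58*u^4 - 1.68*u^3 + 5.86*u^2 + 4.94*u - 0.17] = 14.32*u^3 - 5.04*u^2 + 11.72*u + 4.94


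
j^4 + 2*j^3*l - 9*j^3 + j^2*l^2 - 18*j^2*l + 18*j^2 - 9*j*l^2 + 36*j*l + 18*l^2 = (j - 6)*(j - 3)*(j + l)^2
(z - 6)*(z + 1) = z^2 - 5*z - 6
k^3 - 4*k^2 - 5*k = k*(k - 5)*(k + 1)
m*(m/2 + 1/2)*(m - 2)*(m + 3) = m^4/2 + m^3 - 5*m^2/2 - 3*m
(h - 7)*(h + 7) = h^2 - 49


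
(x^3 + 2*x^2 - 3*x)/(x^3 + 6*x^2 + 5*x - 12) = x/(x + 4)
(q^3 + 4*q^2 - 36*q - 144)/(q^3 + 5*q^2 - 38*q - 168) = (q + 6)/(q + 7)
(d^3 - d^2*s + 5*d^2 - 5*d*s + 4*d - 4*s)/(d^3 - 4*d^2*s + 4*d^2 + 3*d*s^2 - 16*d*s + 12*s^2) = (-d - 1)/(-d + 3*s)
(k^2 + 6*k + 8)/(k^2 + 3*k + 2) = (k + 4)/(k + 1)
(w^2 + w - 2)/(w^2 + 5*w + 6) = (w - 1)/(w + 3)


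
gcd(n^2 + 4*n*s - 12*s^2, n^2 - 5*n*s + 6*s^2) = -n + 2*s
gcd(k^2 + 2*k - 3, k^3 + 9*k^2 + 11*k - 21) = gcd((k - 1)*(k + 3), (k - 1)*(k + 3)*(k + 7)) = k^2 + 2*k - 3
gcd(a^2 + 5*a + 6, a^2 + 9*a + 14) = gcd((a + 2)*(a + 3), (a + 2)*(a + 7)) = a + 2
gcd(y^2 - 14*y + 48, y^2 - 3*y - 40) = y - 8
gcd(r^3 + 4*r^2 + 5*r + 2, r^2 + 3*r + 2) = r^2 + 3*r + 2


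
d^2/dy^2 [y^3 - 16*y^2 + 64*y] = 6*y - 32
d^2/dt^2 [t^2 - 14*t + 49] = 2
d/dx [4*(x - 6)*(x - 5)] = 8*x - 44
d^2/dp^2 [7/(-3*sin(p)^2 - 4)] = 42*(6*sin(p)^4 - 17*sin(p)^2 + 4)/(3*sin(p)^2 + 4)^3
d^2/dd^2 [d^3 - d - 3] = 6*d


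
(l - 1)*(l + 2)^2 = l^3 + 3*l^2 - 4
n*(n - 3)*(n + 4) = n^3 + n^2 - 12*n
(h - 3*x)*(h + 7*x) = h^2 + 4*h*x - 21*x^2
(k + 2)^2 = k^2 + 4*k + 4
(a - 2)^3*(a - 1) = a^4 - 7*a^3 + 18*a^2 - 20*a + 8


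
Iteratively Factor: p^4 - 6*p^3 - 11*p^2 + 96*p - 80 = (p - 4)*(p^3 - 2*p^2 - 19*p + 20) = (p - 5)*(p - 4)*(p^2 + 3*p - 4) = (p - 5)*(p - 4)*(p - 1)*(p + 4)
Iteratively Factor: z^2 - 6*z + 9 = (z - 3)*(z - 3)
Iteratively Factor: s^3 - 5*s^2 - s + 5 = (s - 5)*(s^2 - 1) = (s - 5)*(s + 1)*(s - 1)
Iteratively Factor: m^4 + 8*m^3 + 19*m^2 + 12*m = (m)*(m^3 + 8*m^2 + 19*m + 12) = m*(m + 1)*(m^2 + 7*m + 12) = m*(m + 1)*(m + 3)*(m + 4)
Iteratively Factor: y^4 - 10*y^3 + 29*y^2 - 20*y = (y - 1)*(y^3 - 9*y^2 + 20*y) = y*(y - 1)*(y^2 - 9*y + 20) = y*(y - 4)*(y - 1)*(y - 5)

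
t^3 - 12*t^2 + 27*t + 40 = (t - 8)*(t - 5)*(t + 1)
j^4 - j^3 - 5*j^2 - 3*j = j*(j - 3)*(j + 1)^2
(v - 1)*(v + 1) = v^2 - 1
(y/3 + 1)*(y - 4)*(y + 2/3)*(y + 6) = y^4/3 + 17*y^3/9 - 44*y^2/9 - 28*y - 16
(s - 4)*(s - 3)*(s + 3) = s^3 - 4*s^2 - 9*s + 36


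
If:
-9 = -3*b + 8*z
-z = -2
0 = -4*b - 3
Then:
No Solution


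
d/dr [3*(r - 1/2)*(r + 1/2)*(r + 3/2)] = 9*r^2 + 9*r - 3/4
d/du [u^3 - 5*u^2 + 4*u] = 3*u^2 - 10*u + 4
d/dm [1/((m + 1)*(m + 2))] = (-2*m - 3)/(m^4 + 6*m^3 + 13*m^2 + 12*m + 4)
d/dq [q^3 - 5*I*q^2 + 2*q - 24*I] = 3*q^2 - 10*I*q + 2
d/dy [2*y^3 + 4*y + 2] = 6*y^2 + 4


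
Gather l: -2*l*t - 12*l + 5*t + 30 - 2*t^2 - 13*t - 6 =l*(-2*t - 12) - 2*t^2 - 8*t + 24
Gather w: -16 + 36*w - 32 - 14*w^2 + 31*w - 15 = -14*w^2 + 67*w - 63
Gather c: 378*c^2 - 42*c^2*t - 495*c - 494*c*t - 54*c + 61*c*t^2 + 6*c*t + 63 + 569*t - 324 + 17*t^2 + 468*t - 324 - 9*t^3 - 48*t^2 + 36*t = c^2*(378 - 42*t) + c*(61*t^2 - 488*t - 549) - 9*t^3 - 31*t^2 + 1073*t - 585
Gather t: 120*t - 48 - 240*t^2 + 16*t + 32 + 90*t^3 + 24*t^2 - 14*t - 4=90*t^3 - 216*t^2 + 122*t - 20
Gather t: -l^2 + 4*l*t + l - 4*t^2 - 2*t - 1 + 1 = -l^2 + l - 4*t^2 + t*(4*l - 2)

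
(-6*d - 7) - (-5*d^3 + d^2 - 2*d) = 5*d^3 - d^2 - 4*d - 7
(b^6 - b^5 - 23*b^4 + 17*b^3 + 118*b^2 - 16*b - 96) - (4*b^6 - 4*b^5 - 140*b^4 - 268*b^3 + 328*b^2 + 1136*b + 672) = -3*b^6 + 3*b^5 + 117*b^4 + 285*b^3 - 210*b^2 - 1152*b - 768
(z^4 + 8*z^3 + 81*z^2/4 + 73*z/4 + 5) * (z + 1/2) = z^5 + 17*z^4/2 + 97*z^3/4 + 227*z^2/8 + 113*z/8 + 5/2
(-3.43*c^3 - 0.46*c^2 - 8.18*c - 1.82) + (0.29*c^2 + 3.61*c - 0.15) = -3.43*c^3 - 0.17*c^2 - 4.57*c - 1.97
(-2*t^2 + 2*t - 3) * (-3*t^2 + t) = 6*t^4 - 8*t^3 + 11*t^2 - 3*t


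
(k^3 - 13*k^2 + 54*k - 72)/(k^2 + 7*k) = (k^3 - 13*k^2 + 54*k - 72)/(k*(k + 7))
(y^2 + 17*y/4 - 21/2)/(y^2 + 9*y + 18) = (y - 7/4)/(y + 3)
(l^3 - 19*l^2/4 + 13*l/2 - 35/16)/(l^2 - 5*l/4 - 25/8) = (8*l^2 - 18*l + 7)/(2*(4*l + 5))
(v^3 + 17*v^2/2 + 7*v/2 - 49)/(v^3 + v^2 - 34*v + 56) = (v + 7/2)/(v - 4)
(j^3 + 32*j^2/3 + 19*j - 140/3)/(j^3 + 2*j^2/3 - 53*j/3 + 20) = (j + 7)/(j - 3)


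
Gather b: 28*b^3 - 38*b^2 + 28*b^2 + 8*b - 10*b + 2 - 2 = 28*b^3 - 10*b^2 - 2*b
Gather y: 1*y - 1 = y - 1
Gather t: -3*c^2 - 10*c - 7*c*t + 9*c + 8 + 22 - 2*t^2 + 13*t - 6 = -3*c^2 - c - 2*t^2 + t*(13 - 7*c) + 24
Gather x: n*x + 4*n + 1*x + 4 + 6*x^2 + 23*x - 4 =4*n + 6*x^2 + x*(n + 24)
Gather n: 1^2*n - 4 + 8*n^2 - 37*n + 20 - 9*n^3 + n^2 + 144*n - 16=-9*n^3 + 9*n^2 + 108*n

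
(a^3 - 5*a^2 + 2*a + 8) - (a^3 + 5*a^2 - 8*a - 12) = -10*a^2 + 10*a + 20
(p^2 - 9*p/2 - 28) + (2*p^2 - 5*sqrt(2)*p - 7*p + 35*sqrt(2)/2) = 3*p^2 - 23*p/2 - 5*sqrt(2)*p - 28 + 35*sqrt(2)/2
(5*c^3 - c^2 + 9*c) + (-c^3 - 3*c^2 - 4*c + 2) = 4*c^3 - 4*c^2 + 5*c + 2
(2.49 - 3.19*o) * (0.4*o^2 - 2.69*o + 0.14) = -1.276*o^3 + 9.5771*o^2 - 7.1447*o + 0.3486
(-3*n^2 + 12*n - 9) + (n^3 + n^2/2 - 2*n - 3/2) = n^3 - 5*n^2/2 + 10*n - 21/2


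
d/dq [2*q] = 2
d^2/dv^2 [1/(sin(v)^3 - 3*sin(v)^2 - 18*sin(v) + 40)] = 3*(3*sin(v)^6 + 11*sin(v)^5 - 14*sin(v)^4 + 50*sin(v)^3 - 268*sin(v)^2 - 212*sin(v) + 6*cos(v)^6 + 290)/(sin(v)^3 - 3*sin(v)^2 - 18*sin(v) + 40)^3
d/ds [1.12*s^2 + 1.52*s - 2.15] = 2.24*s + 1.52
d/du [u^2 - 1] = 2*u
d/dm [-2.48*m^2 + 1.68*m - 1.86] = 1.68 - 4.96*m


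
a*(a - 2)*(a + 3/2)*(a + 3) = a^4 + 5*a^3/2 - 9*a^2/2 - 9*a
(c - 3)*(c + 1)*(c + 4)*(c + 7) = c^4 + 9*c^3 + 3*c^2 - 89*c - 84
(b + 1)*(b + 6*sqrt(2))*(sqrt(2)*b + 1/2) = sqrt(2)*b^3 + sqrt(2)*b^2 + 25*b^2/2 + 3*sqrt(2)*b + 25*b/2 + 3*sqrt(2)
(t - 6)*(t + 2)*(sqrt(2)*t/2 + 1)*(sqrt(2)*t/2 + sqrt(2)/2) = t^4/2 - 3*t^3/2 + sqrt(2)*t^3/2 - 8*t^2 - 3*sqrt(2)*t^2/2 - 8*sqrt(2)*t - 6*t - 6*sqrt(2)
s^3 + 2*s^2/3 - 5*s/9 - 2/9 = (s - 2/3)*(s + 1/3)*(s + 1)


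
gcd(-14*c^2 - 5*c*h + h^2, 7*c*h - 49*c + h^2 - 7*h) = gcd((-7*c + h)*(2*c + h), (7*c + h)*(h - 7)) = 1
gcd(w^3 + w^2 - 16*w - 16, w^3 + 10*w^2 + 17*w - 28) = w + 4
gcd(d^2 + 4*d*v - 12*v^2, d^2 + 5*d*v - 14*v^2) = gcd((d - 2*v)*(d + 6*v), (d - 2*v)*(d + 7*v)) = -d + 2*v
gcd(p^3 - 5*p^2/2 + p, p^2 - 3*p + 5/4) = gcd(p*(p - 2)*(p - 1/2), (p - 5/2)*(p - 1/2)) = p - 1/2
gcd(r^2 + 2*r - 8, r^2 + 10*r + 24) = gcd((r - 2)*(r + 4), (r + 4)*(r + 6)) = r + 4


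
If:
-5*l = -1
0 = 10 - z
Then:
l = 1/5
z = 10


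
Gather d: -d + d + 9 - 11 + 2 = 0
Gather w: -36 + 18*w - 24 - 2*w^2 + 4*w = -2*w^2 + 22*w - 60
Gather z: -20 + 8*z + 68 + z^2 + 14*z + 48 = z^2 + 22*z + 96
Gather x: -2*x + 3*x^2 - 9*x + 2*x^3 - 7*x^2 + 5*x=2*x^3 - 4*x^2 - 6*x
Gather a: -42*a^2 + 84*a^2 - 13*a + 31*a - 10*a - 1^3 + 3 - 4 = 42*a^2 + 8*a - 2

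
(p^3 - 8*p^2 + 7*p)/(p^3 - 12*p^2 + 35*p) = (p - 1)/(p - 5)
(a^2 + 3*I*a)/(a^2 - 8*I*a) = (a + 3*I)/(a - 8*I)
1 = 1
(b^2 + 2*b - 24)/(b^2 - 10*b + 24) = (b + 6)/(b - 6)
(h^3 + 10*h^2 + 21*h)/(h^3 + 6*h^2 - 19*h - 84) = h/(h - 4)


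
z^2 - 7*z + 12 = (z - 4)*(z - 3)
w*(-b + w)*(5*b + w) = -5*b^2*w + 4*b*w^2 + w^3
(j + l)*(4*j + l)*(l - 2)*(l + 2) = 4*j^2*l^2 - 16*j^2 + 5*j*l^3 - 20*j*l + l^4 - 4*l^2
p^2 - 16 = (p - 4)*(p + 4)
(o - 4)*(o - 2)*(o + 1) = o^3 - 5*o^2 + 2*o + 8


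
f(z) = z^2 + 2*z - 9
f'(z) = 2*z + 2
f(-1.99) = -9.02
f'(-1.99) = -1.98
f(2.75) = 4.06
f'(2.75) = 7.50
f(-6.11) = 16.11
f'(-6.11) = -10.22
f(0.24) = -8.46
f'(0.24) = 2.48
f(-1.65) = -9.58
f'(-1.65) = -1.30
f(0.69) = -7.14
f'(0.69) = 3.38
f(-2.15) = -8.68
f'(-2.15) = -2.30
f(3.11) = 6.89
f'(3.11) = 8.22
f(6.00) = 39.00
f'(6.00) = 14.00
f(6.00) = 39.00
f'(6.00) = 14.00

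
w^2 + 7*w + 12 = (w + 3)*(w + 4)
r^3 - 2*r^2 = r^2*(r - 2)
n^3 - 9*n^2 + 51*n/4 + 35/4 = (n - 7)*(n - 5/2)*(n + 1/2)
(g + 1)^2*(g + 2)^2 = g^4 + 6*g^3 + 13*g^2 + 12*g + 4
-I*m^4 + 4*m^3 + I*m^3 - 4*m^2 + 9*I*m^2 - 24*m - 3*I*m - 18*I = (m - 3)*(m + 2)*(m + 3*I)*(-I*m + 1)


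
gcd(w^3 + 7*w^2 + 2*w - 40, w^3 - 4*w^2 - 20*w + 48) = w^2 + 2*w - 8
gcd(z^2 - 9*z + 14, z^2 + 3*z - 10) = z - 2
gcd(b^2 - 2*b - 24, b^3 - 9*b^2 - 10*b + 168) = b^2 - 2*b - 24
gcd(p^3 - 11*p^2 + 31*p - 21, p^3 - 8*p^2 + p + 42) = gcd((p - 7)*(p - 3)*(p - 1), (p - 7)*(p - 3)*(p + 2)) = p^2 - 10*p + 21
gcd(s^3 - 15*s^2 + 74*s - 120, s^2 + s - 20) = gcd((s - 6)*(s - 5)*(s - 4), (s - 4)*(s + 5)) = s - 4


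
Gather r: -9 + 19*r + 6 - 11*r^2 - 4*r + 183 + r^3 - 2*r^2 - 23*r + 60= r^3 - 13*r^2 - 8*r + 240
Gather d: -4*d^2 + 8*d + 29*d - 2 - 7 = -4*d^2 + 37*d - 9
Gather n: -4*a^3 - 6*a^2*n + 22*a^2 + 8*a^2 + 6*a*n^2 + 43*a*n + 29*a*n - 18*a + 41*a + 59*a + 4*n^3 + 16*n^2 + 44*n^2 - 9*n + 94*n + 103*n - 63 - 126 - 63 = -4*a^3 + 30*a^2 + 82*a + 4*n^3 + n^2*(6*a + 60) + n*(-6*a^2 + 72*a + 188) - 252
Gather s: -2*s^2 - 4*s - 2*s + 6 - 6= -2*s^2 - 6*s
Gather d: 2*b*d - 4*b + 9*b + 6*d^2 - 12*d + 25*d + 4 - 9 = 5*b + 6*d^2 + d*(2*b + 13) - 5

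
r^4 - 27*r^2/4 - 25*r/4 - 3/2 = (r - 3)*(r + 1/2)^2*(r + 2)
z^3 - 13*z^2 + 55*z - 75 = (z - 5)^2*(z - 3)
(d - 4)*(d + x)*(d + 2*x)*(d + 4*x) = d^4 + 7*d^3*x - 4*d^3 + 14*d^2*x^2 - 28*d^2*x + 8*d*x^3 - 56*d*x^2 - 32*x^3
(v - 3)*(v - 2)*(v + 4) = v^3 - v^2 - 14*v + 24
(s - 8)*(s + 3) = s^2 - 5*s - 24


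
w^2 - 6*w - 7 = (w - 7)*(w + 1)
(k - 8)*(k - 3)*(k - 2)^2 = k^4 - 15*k^3 + 72*k^2 - 140*k + 96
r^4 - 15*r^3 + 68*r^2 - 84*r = r*(r - 7)*(r - 6)*(r - 2)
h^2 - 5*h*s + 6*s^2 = (h - 3*s)*(h - 2*s)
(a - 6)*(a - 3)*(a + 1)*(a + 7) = a^4 - a^3 - 47*a^2 + 81*a + 126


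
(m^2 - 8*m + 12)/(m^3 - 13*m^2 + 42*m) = (m - 2)/(m*(m - 7))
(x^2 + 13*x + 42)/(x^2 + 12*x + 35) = (x + 6)/(x + 5)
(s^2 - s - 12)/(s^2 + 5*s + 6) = (s - 4)/(s + 2)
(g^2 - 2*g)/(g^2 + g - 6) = g/(g + 3)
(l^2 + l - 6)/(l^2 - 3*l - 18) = (l - 2)/(l - 6)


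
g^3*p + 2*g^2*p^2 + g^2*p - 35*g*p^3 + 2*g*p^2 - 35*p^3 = (g - 5*p)*(g + 7*p)*(g*p + p)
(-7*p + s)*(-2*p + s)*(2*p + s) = 28*p^3 - 4*p^2*s - 7*p*s^2 + s^3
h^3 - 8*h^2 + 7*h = h*(h - 7)*(h - 1)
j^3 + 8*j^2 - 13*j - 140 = (j - 4)*(j + 5)*(j + 7)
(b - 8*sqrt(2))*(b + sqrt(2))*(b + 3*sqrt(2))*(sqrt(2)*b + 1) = sqrt(2)*b^4 - 7*b^3 - 62*sqrt(2)*b^2 - 154*b - 48*sqrt(2)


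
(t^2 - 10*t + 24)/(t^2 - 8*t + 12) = (t - 4)/(t - 2)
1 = 1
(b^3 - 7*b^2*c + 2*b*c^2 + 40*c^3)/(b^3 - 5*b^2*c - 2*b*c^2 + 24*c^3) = (b - 5*c)/(b - 3*c)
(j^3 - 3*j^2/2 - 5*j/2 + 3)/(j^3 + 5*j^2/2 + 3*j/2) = (j^2 - 3*j + 2)/(j*(j + 1))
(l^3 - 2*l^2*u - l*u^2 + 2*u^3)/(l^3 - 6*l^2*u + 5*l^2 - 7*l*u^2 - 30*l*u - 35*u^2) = (-l^2 + 3*l*u - 2*u^2)/(-l^2 + 7*l*u - 5*l + 35*u)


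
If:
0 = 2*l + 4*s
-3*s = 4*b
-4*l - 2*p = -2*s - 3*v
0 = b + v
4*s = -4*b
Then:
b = 0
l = 0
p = 0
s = 0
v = 0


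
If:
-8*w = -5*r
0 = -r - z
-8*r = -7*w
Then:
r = 0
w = 0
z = 0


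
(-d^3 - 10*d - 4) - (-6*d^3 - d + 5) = 5*d^3 - 9*d - 9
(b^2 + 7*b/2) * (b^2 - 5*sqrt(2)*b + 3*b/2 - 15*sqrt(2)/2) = b^4 - 5*sqrt(2)*b^3 + 5*b^3 - 25*sqrt(2)*b^2 + 21*b^2/4 - 105*sqrt(2)*b/4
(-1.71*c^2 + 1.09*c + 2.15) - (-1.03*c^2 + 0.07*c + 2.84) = -0.68*c^2 + 1.02*c - 0.69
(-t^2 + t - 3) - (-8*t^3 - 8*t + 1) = 8*t^3 - t^2 + 9*t - 4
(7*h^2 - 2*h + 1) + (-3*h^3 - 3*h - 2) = -3*h^3 + 7*h^2 - 5*h - 1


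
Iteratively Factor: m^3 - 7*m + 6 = (m - 1)*(m^2 + m - 6) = (m - 2)*(m - 1)*(m + 3)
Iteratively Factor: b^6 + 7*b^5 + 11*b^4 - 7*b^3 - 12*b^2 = (b + 4)*(b^5 + 3*b^4 - b^3 - 3*b^2) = (b - 1)*(b + 4)*(b^4 + 4*b^3 + 3*b^2) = b*(b - 1)*(b + 4)*(b^3 + 4*b^2 + 3*b) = b*(b - 1)*(b + 1)*(b + 4)*(b^2 + 3*b) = b^2*(b - 1)*(b + 1)*(b + 4)*(b + 3)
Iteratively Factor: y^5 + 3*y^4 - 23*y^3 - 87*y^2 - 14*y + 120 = (y + 4)*(y^4 - y^3 - 19*y^2 - 11*y + 30) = (y - 1)*(y + 4)*(y^3 - 19*y - 30) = (y - 1)*(y + 2)*(y + 4)*(y^2 - 2*y - 15) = (y - 1)*(y + 2)*(y + 3)*(y + 4)*(y - 5)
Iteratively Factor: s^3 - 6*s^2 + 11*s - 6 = (s - 2)*(s^2 - 4*s + 3) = (s - 3)*(s - 2)*(s - 1)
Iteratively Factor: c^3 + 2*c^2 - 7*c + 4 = (c - 1)*(c^2 + 3*c - 4) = (c - 1)^2*(c + 4)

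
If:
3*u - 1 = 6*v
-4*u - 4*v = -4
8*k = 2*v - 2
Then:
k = -7/36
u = 7/9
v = 2/9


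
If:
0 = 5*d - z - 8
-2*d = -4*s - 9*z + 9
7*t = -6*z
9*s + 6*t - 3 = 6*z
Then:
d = 2505/1423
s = 1887/1423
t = -978/1423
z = 1141/1423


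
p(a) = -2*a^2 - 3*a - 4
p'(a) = -4*a - 3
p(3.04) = -31.60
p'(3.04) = -15.16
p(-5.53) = -48.57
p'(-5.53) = 19.12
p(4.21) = -52.08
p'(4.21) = -19.84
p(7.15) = -127.70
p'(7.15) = -31.60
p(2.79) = -27.94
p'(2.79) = -14.16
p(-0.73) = -2.88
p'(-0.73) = -0.08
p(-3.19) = -14.78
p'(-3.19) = 9.76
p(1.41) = -12.21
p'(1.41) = -8.64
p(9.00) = -193.00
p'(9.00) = -39.00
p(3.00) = -31.00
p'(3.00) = -15.00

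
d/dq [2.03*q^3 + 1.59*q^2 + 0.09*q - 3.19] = 6.09*q^2 + 3.18*q + 0.09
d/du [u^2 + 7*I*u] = 2*u + 7*I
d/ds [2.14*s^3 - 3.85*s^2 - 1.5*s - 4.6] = 6.42*s^2 - 7.7*s - 1.5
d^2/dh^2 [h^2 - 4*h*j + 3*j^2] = 2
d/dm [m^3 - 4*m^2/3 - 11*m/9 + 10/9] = 3*m^2 - 8*m/3 - 11/9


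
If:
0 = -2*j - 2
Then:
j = -1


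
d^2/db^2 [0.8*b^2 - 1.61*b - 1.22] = 1.60000000000000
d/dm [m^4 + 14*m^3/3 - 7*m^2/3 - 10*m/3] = 4*m^3 + 14*m^2 - 14*m/3 - 10/3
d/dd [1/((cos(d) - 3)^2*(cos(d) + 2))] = (3*cos(d) + 1)*sin(d)/((cos(d) - 3)^3*(cos(d) + 2)^2)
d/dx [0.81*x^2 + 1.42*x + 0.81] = 1.62*x + 1.42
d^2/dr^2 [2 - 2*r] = 0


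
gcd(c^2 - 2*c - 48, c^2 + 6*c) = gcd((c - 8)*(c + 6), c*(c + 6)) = c + 6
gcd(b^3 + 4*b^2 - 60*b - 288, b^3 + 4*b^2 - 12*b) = b + 6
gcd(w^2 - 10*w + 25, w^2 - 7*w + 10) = w - 5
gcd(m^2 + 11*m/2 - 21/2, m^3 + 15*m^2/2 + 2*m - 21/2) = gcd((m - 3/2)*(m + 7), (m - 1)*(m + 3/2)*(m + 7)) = m + 7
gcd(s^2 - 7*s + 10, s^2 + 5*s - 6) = 1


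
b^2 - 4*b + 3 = (b - 3)*(b - 1)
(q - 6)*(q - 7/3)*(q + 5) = q^3 - 10*q^2/3 - 83*q/3 + 70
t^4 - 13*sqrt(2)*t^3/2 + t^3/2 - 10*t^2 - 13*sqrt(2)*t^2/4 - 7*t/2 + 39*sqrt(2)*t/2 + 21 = (t - 3/2)*(t + 2)*(t - 7*sqrt(2))*(t + sqrt(2)/2)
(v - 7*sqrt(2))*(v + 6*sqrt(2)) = v^2 - sqrt(2)*v - 84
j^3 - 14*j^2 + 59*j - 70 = (j - 7)*(j - 5)*(j - 2)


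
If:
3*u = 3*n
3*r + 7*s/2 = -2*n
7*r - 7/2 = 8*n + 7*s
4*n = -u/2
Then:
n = 0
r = 7/26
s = -3/13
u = 0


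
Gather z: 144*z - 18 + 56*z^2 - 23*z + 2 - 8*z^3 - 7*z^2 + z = -8*z^3 + 49*z^2 + 122*z - 16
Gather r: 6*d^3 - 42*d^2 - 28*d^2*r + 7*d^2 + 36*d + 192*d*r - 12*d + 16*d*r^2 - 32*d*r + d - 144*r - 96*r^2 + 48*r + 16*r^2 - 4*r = 6*d^3 - 35*d^2 + 25*d + r^2*(16*d - 80) + r*(-28*d^2 + 160*d - 100)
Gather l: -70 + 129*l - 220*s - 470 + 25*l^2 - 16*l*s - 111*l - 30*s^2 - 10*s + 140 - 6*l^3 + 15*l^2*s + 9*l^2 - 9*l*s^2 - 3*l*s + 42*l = -6*l^3 + l^2*(15*s + 34) + l*(-9*s^2 - 19*s + 60) - 30*s^2 - 230*s - 400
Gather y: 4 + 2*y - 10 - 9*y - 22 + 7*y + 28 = 0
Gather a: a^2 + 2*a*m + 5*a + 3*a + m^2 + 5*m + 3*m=a^2 + a*(2*m + 8) + m^2 + 8*m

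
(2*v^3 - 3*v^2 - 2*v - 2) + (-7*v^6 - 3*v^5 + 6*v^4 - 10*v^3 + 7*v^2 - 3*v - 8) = -7*v^6 - 3*v^5 + 6*v^4 - 8*v^3 + 4*v^2 - 5*v - 10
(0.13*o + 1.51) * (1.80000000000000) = 0.234*o + 2.718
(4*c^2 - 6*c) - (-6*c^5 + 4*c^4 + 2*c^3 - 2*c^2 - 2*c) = 6*c^5 - 4*c^4 - 2*c^3 + 6*c^2 - 4*c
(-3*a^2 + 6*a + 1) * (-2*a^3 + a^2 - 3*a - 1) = 6*a^5 - 15*a^4 + 13*a^3 - 14*a^2 - 9*a - 1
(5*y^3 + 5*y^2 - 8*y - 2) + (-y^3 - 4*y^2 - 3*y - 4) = 4*y^3 + y^2 - 11*y - 6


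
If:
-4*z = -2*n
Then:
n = 2*z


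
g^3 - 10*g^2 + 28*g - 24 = (g - 6)*(g - 2)^2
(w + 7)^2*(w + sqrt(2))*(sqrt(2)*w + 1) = sqrt(2)*w^4 + 3*w^3 + 14*sqrt(2)*w^3 + 42*w^2 + 50*sqrt(2)*w^2 + 14*sqrt(2)*w + 147*w + 49*sqrt(2)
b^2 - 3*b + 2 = (b - 2)*(b - 1)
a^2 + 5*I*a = a*(a + 5*I)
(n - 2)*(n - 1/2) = n^2 - 5*n/2 + 1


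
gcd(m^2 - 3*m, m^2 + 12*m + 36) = 1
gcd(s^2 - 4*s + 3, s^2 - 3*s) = s - 3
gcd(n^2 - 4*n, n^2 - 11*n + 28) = n - 4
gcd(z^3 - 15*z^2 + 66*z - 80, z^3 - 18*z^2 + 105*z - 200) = z^2 - 13*z + 40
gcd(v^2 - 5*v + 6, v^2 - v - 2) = v - 2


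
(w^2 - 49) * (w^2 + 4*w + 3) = w^4 + 4*w^3 - 46*w^2 - 196*w - 147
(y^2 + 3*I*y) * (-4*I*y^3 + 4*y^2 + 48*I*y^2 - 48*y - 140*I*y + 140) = -4*I*y^5 + 16*y^4 + 48*I*y^4 - 192*y^3 - 128*I*y^3 + 560*y^2 - 144*I*y^2 + 420*I*y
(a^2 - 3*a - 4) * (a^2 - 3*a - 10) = a^4 - 6*a^3 - 5*a^2 + 42*a + 40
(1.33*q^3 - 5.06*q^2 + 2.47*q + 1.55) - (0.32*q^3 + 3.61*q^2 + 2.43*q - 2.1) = 1.01*q^3 - 8.67*q^2 + 0.04*q + 3.65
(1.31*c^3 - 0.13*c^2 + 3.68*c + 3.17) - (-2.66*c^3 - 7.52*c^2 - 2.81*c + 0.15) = 3.97*c^3 + 7.39*c^2 + 6.49*c + 3.02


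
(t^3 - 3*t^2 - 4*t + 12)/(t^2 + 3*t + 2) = (t^2 - 5*t + 6)/(t + 1)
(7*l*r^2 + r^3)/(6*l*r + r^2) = r*(7*l + r)/(6*l + r)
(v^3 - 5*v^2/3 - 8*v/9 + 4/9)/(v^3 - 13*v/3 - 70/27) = 3*(3*v^2 - 7*v + 2)/(9*v^2 - 6*v - 35)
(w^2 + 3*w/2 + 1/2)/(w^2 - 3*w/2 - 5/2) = (2*w + 1)/(2*w - 5)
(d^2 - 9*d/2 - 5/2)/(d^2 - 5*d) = (d + 1/2)/d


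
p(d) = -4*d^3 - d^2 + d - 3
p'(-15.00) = -2669.00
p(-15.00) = 13257.00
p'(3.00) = -113.00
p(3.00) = -117.00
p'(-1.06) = -10.36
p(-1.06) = -0.42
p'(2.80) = -98.68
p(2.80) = -95.85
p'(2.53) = -80.87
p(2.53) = -71.65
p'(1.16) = -17.47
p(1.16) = -9.43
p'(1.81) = -41.93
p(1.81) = -28.19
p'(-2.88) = -92.77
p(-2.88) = 81.38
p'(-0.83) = -5.61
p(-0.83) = -2.23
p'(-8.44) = -836.92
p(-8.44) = 2322.17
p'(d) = -12*d^2 - 2*d + 1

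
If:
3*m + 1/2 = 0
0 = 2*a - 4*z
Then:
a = 2*z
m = -1/6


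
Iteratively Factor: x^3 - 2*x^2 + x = (x - 1)*(x^2 - x) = x*(x - 1)*(x - 1)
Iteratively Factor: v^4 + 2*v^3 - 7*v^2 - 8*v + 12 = (v - 2)*(v^3 + 4*v^2 + v - 6) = (v - 2)*(v + 2)*(v^2 + 2*v - 3) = (v - 2)*(v + 2)*(v + 3)*(v - 1)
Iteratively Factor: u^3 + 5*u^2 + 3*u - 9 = (u + 3)*(u^2 + 2*u - 3) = (u - 1)*(u + 3)*(u + 3)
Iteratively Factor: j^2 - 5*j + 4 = (j - 1)*(j - 4)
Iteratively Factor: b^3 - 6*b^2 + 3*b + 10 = (b - 2)*(b^2 - 4*b - 5) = (b - 5)*(b - 2)*(b + 1)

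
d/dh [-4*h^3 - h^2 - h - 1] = -12*h^2 - 2*h - 1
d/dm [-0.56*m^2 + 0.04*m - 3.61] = 0.04 - 1.12*m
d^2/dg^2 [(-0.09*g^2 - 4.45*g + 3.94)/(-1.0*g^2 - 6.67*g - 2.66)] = (7.69940000000001*g^3 - 25.0763999999999*g^2 - 228.7008*g - 486.243704)/(1.0*g^6 + 20.01*g^5 + 141.4467*g^4 + 403.194163*g^3 + 376.248222*g^2 + 141.582756*g + 18.821096)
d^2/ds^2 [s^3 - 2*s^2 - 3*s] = 6*s - 4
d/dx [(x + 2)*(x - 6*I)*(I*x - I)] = 3*I*x^2 + 2*x*(6 + I) + 6 - 2*I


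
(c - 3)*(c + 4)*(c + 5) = c^3 + 6*c^2 - 7*c - 60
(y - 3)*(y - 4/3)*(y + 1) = y^3 - 10*y^2/3 - y/3 + 4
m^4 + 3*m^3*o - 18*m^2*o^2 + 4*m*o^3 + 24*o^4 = (m - 2*o)^2*(m + o)*(m + 6*o)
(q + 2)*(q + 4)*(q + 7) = q^3 + 13*q^2 + 50*q + 56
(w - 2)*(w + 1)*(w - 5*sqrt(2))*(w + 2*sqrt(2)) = w^4 - 3*sqrt(2)*w^3 - w^3 - 22*w^2 + 3*sqrt(2)*w^2 + 6*sqrt(2)*w + 20*w + 40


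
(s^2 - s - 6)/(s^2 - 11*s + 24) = (s + 2)/(s - 8)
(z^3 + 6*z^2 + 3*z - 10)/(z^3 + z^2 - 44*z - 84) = (z^2 + 4*z - 5)/(z^2 - z - 42)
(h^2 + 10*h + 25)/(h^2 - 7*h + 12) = (h^2 + 10*h + 25)/(h^2 - 7*h + 12)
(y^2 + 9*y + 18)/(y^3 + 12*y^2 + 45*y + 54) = 1/(y + 3)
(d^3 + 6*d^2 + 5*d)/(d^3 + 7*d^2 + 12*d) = (d^2 + 6*d + 5)/(d^2 + 7*d + 12)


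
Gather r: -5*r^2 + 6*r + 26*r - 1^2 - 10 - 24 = -5*r^2 + 32*r - 35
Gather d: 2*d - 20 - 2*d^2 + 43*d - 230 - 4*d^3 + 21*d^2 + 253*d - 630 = -4*d^3 + 19*d^2 + 298*d - 880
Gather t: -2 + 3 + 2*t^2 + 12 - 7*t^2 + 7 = 20 - 5*t^2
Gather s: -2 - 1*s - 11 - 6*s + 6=-7*s - 7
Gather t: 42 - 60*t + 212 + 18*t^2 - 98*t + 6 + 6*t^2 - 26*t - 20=24*t^2 - 184*t + 240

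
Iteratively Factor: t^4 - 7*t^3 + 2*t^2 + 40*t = (t - 4)*(t^3 - 3*t^2 - 10*t) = (t - 5)*(t - 4)*(t^2 + 2*t) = (t - 5)*(t - 4)*(t + 2)*(t)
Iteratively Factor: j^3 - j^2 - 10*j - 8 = (j + 1)*(j^2 - 2*j - 8) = (j + 1)*(j + 2)*(j - 4)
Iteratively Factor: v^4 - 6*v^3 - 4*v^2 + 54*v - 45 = (v - 1)*(v^3 - 5*v^2 - 9*v + 45) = (v - 5)*(v - 1)*(v^2 - 9) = (v - 5)*(v - 1)*(v + 3)*(v - 3)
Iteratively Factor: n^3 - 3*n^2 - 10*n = (n)*(n^2 - 3*n - 10) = n*(n + 2)*(n - 5)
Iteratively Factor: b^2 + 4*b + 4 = (b + 2)*(b + 2)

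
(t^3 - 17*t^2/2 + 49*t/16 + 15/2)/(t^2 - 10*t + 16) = (t^2 - t/2 - 15/16)/(t - 2)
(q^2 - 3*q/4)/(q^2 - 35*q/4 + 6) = q/(q - 8)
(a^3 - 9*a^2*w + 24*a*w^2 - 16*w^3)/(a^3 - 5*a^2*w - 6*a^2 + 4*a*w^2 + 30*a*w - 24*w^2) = (a - 4*w)/(a - 6)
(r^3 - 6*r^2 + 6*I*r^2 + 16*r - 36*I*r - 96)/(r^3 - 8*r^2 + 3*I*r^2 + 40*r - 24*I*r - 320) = (r^2 - 2*r*(3 + I) + 12*I)/(r^2 - r*(8 + 5*I) + 40*I)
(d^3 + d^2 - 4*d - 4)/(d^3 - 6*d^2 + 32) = (d^2 - d - 2)/(d^2 - 8*d + 16)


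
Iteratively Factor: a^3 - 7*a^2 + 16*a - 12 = (a - 2)*(a^2 - 5*a + 6) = (a - 3)*(a - 2)*(a - 2)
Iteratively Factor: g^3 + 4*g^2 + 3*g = (g + 1)*(g^2 + 3*g) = g*(g + 1)*(g + 3)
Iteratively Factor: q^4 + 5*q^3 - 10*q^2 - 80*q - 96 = (q + 4)*(q^3 + q^2 - 14*q - 24) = (q + 3)*(q + 4)*(q^2 - 2*q - 8) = (q + 2)*(q + 3)*(q + 4)*(q - 4)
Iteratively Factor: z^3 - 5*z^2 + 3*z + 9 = (z - 3)*(z^2 - 2*z - 3) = (z - 3)^2*(z + 1)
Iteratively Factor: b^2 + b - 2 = (b - 1)*(b + 2)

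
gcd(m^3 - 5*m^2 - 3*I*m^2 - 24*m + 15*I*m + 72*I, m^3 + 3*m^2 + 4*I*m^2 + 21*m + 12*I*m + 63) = m^2 + m*(3 - 3*I) - 9*I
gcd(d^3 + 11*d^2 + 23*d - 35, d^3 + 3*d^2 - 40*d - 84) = d + 7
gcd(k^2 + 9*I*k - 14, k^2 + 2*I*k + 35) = k + 7*I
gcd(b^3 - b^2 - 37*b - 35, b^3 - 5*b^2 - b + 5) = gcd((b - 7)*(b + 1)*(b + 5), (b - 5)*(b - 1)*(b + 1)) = b + 1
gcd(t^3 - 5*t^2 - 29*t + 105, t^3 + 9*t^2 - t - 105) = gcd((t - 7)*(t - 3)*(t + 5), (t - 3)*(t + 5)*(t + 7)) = t^2 + 2*t - 15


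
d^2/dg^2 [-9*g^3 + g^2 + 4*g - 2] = 2 - 54*g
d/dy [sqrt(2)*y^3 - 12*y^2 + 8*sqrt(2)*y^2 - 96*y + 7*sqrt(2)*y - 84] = 3*sqrt(2)*y^2 - 24*y + 16*sqrt(2)*y - 96 + 7*sqrt(2)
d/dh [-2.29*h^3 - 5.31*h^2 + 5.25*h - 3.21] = -6.87*h^2 - 10.62*h + 5.25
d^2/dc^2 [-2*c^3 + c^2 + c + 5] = 2 - 12*c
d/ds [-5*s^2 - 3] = -10*s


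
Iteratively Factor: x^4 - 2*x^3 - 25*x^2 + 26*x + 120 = (x - 5)*(x^3 + 3*x^2 - 10*x - 24) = (x - 5)*(x + 2)*(x^2 + x - 12) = (x - 5)*(x - 3)*(x + 2)*(x + 4)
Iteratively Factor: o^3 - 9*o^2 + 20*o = (o - 5)*(o^2 - 4*o) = o*(o - 5)*(o - 4)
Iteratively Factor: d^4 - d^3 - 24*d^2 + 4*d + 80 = (d + 2)*(d^3 - 3*d^2 - 18*d + 40) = (d - 2)*(d + 2)*(d^2 - d - 20) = (d - 5)*(d - 2)*(d + 2)*(d + 4)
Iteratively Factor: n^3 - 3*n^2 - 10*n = (n)*(n^2 - 3*n - 10) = n*(n + 2)*(n - 5)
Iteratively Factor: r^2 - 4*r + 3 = (r - 3)*(r - 1)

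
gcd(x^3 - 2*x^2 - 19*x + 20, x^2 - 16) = x + 4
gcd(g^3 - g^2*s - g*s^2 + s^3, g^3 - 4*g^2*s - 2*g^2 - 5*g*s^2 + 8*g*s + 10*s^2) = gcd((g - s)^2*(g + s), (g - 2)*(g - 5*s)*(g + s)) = g + s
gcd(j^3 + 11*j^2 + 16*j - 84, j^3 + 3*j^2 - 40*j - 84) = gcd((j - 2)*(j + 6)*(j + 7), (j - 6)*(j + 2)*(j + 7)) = j + 7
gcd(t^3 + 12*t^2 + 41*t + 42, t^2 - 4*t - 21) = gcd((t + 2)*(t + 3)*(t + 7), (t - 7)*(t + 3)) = t + 3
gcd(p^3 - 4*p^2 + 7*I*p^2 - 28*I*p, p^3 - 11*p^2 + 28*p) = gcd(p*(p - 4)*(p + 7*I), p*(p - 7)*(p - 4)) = p^2 - 4*p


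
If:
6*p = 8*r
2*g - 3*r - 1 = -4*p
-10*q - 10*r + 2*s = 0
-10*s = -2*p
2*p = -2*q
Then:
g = 1/2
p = 0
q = 0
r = 0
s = 0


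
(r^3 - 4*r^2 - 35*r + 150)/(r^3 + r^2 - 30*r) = (r - 5)/r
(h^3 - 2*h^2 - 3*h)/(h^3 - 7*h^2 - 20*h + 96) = h*(h + 1)/(h^2 - 4*h - 32)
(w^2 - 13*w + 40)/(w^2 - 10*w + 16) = (w - 5)/(w - 2)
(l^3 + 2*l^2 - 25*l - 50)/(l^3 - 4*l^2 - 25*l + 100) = (l + 2)/(l - 4)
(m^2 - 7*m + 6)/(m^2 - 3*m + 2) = (m - 6)/(m - 2)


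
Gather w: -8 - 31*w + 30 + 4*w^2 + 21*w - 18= 4*w^2 - 10*w + 4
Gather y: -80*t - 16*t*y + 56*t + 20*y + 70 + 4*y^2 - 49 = -24*t + 4*y^2 + y*(20 - 16*t) + 21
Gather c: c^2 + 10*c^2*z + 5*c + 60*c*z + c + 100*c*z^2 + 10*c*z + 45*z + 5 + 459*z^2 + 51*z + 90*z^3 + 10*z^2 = c^2*(10*z + 1) + c*(100*z^2 + 70*z + 6) + 90*z^3 + 469*z^2 + 96*z + 5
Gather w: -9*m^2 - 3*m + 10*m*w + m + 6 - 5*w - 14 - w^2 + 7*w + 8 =-9*m^2 - 2*m - w^2 + w*(10*m + 2)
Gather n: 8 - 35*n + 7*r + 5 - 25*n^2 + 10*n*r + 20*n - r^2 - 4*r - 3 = -25*n^2 + n*(10*r - 15) - r^2 + 3*r + 10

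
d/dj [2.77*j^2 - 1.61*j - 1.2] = 5.54*j - 1.61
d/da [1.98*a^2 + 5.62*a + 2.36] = 3.96*a + 5.62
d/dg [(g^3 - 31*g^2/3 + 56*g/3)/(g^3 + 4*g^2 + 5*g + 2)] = (43*g^3 - 125*g^2 - 236*g + 112)/(3*(g^5 + 7*g^4 + 19*g^3 + 25*g^2 + 16*g + 4))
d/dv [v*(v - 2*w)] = 2*v - 2*w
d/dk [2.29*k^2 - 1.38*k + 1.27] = 4.58*k - 1.38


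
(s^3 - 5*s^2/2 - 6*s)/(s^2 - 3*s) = (s^2 - 5*s/2 - 6)/(s - 3)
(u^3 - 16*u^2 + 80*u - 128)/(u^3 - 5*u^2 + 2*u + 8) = (u^2 - 12*u + 32)/(u^2 - u - 2)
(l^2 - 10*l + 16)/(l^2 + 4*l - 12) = (l - 8)/(l + 6)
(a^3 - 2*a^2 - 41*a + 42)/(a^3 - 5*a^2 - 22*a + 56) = (a^2 + 5*a - 6)/(a^2 + 2*a - 8)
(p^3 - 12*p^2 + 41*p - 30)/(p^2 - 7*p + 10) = (p^2 - 7*p + 6)/(p - 2)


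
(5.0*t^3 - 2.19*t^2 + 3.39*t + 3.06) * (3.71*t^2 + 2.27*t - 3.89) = 18.55*t^5 + 3.2251*t^4 - 11.8444*t^3 + 27.567*t^2 - 6.2409*t - 11.9034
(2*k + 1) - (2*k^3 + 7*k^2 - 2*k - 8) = -2*k^3 - 7*k^2 + 4*k + 9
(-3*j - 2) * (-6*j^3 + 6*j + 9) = 18*j^4 + 12*j^3 - 18*j^2 - 39*j - 18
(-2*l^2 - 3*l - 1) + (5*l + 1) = -2*l^2 + 2*l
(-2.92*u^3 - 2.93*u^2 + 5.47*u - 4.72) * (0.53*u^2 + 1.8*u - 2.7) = -1.5476*u^5 - 6.8089*u^4 + 5.5091*u^3 + 15.2554*u^2 - 23.265*u + 12.744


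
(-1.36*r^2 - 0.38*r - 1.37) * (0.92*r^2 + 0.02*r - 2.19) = -1.2512*r^4 - 0.3768*r^3 + 1.7104*r^2 + 0.8048*r + 3.0003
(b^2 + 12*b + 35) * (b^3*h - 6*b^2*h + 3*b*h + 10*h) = b^5*h + 6*b^4*h - 34*b^3*h - 164*b^2*h + 225*b*h + 350*h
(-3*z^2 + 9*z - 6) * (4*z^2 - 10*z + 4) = -12*z^4 + 66*z^3 - 126*z^2 + 96*z - 24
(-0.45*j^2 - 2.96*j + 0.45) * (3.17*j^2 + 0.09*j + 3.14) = -1.4265*j^4 - 9.4237*j^3 - 0.2529*j^2 - 9.2539*j + 1.413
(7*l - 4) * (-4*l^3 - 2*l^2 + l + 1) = -28*l^4 + 2*l^3 + 15*l^2 + 3*l - 4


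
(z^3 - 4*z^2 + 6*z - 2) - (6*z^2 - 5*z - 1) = z^3 - 10*z^2 + 11*z - 1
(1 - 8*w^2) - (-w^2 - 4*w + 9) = -7*w^2 + 4*w - 8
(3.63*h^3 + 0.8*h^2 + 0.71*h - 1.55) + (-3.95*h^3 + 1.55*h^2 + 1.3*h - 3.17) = -0.32*h^3 + 2.35*h^2 + 2.01*h - 4.72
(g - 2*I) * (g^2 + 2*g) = g^3 + 2*g^2 - 2*I*g^2 - 4*I*g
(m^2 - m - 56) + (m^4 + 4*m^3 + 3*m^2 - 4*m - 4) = m^4 + 4*m^3 + 4*m^2 - 5*m - 60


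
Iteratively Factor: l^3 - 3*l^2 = (l - 3)*(l^2) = l*(l - 3)*(l)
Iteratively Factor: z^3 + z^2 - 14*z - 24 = (z + 3)*(z^2 - 2*z - 8) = (z - 4)*(z + 3)*(z + 2)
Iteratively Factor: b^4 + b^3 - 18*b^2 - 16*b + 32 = (b - 1)*(b^3 + 2*b^2 - 16*b - 32) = (b - 1)*(b + 2)*(b^2 - 16) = (b - 4)*(b - 1)*(b + 2)*(b + 4)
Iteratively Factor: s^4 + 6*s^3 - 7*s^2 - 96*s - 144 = (s + 4)*(s^3 + 2*s^2 - 15*s - 36) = (s + 3)*(s + 4)*(s^2 - s - 12) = (s + 3)^2*(s + 4)*(s - 4)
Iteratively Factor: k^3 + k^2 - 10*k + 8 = (k - 2)*(k^2 + 3*k - 4) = (k - 2)*(k - 1)*(k + 4)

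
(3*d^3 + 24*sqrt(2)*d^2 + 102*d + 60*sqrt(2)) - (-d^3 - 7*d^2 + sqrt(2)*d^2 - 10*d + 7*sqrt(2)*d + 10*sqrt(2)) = 4*d^3 + 7*d^2 + 23*sqrt(2)*d^2 - 7*sqrt(2)*d + 112*d + 50*sqrt(2)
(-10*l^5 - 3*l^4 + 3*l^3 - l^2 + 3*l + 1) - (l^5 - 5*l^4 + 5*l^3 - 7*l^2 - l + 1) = -11*l^5 + 2*l^4 - 2*l^3 + 6*l^2 + 4*l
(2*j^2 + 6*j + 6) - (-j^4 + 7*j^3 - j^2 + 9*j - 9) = j^4 - 7*j^3 + 3*j^2 - 3*j + 15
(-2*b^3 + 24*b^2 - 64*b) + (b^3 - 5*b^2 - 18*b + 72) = -b^3 + 19*b^2 - 82*b + 72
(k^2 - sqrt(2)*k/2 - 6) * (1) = k^2 - sqrt(2)*k/2 - 6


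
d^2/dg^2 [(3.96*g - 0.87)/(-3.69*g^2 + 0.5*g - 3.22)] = (-(3.96*g - 0.87)*(7.38*g - 0.5)*(14.76*g - 1.0) + (87.6744*g - 10.3806)*(3.69*g^2 - 0.5*g + 3.22))/(3.69*g^2 - 0.5*g + 3.22)^3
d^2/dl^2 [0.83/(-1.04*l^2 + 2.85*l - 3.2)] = (1.795456*l^2 - 4.92024*l - 0.83*(2.08*l - 2.85)*(4.16*l - 5.7) + 5.52448)/(1.04*l^2 - 2.85*l + 3.2)^3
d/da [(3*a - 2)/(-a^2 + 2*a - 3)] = (3*a^2 - 4*a - 5)/(a^4 - 4*a^3 + 10*a^2 - 12*a + 9)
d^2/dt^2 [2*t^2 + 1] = 4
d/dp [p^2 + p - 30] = 2*p + 1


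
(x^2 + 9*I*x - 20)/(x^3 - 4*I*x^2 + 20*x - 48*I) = (x + 5*I)/(x^2 - 8*I*x - 12)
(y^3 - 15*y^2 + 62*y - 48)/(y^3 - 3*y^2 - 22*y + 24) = (y - 8)/(y + 4)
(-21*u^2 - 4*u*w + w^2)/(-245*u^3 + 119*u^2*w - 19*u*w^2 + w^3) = (3*u + w)/(35*u^2 - 12*u*w + w^2)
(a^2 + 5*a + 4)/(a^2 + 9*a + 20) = (a + 1)/(a + 5)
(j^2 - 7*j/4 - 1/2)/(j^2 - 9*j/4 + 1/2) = (4*j + 1)/(4*j - 1)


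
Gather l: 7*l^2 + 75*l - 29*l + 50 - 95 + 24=7*l^2 + 46*l - 21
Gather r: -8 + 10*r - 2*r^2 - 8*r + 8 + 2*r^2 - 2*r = 0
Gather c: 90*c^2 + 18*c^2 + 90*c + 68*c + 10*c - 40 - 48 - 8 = 108*c^2 + 168*c - 96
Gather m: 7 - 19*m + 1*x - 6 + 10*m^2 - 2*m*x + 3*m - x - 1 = 10*m^2 + m*(-2*x - 16)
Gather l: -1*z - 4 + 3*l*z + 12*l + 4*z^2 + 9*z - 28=l*(3*z + 12) + 4*z^2 + 8*z - 32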